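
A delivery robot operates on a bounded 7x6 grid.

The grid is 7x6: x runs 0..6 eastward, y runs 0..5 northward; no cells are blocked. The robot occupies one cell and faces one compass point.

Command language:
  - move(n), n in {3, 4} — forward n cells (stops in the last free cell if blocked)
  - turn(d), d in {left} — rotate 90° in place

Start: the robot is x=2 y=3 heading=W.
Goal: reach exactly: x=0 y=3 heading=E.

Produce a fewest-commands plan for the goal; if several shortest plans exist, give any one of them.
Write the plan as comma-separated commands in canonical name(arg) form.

move(3), turn(left), turn(left)

initial: x=2 y=3 heading=W
step 1 (move(3)): x=0 y=3 heading=W
step 2 (turn(left)): x=0 y=3 heading=S
step 3 (turn(left)): x=0 y=3 heading=E
no 2-step plan works, so 3 is optimal.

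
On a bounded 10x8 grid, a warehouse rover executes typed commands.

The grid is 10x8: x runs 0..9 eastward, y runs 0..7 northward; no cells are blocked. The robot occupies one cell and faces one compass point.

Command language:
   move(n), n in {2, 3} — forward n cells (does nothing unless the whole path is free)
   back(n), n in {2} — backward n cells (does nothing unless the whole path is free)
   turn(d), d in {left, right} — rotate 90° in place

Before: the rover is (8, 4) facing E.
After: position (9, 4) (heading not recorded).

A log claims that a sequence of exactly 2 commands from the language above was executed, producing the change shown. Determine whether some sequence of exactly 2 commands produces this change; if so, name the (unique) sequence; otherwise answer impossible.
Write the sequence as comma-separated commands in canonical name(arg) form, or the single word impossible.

back(2), move(3)

key: running move(3) before back(2) would end elsewhere — order is forced
initial: (8, 4) facing E
t=1 back(2) ⇒ (6, 4) facing E
t=2 move(3) ⇒ (9, 4) facing E
uniquely the one of 25 2-step routes that fits.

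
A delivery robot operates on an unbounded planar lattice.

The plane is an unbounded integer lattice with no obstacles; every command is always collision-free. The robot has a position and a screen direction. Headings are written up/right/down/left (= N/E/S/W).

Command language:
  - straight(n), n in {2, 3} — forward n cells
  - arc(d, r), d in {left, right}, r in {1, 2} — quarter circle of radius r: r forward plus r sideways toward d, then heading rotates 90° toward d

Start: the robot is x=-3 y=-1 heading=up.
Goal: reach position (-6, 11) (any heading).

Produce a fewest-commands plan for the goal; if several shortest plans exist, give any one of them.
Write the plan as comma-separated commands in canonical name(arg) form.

straight(3), straight(3), straight(3), arc(left, 1), arc(right, 2)

begin: x=-3 y=-1 heading=up
1. straight(3) → x=-3 y=2 heading=up
2. straight(3) → x=-3 y=5 heading=up
3. straight(3) → x=-3 y=8 heading=up
4. arc(left, 1) → x=-4 y=9 heading=left
5. arc(right, 2) → x=-6 y=11 heading=up
no 4-step plan works, so 5 is optimal.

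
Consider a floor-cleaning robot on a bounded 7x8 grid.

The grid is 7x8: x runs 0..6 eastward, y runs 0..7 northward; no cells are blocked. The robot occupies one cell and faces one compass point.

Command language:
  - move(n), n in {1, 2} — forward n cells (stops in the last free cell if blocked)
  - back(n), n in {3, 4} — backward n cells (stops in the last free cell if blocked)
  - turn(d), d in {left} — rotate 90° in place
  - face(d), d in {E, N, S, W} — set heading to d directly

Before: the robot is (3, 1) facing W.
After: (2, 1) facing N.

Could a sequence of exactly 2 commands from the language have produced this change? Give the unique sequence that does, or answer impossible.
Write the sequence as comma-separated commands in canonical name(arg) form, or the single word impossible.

move(1), face(N)

key: position moved to (2,1) AND the heading swung to N — translation plus rotation needed
from: (3, 1) facing W
[1] after move(1): (2, 1) facing W
[2] after face(N): (2, 1) facing N
all 81 alternatives checked — unique.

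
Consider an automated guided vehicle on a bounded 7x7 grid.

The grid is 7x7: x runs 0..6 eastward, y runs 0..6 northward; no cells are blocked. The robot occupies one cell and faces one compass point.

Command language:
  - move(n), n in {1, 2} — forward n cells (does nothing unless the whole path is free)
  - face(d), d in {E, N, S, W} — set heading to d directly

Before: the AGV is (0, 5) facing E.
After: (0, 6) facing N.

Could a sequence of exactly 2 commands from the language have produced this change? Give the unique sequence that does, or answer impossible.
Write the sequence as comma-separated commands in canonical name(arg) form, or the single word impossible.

key: position moved to (0,6) AND the heading swung to N — translation plus rotation needed
begin: (0, 5) facing E
t=1 face(N) ⇒ (0, 5) facing N
t=2 move(1) ⇒ (0, 6) facing N
no rival 2-sequence matches.

face(N), move(1)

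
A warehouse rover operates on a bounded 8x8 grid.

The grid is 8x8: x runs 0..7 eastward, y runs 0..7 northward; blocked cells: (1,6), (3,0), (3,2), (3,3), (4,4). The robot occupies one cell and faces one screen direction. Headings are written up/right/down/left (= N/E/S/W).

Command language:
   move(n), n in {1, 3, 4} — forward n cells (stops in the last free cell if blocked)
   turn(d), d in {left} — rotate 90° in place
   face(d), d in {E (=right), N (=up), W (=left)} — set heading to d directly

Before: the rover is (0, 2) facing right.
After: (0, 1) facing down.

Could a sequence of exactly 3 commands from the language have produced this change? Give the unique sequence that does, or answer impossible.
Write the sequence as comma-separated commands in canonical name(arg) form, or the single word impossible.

face(W), turn(left), move(1)

key: position moved to (0,1) AND the heading swung to S — translation plus rotation needed
t0: (0, 2) facing right
step 1 (face(W)): (0, 2) facing left
step 2 (turn(left)): (0, 2) facing down
step 3 (move(1)): (0, 1) facing down
all 343 alternatives checked — unique.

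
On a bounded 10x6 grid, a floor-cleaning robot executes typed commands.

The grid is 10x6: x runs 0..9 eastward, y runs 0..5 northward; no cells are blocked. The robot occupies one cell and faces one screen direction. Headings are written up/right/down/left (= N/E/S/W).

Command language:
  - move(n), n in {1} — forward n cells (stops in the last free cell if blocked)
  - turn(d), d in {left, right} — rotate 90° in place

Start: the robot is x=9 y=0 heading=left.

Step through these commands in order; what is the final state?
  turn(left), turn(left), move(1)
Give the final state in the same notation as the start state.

t0: x=9 y=0 heading=left
1. turn(left) → x=9 y=0 heading=down
2. turn(left) → x=9 y=0 heading=right
3. move(1) → x=9 y=0 heading=right

x=9 y=0 heading=right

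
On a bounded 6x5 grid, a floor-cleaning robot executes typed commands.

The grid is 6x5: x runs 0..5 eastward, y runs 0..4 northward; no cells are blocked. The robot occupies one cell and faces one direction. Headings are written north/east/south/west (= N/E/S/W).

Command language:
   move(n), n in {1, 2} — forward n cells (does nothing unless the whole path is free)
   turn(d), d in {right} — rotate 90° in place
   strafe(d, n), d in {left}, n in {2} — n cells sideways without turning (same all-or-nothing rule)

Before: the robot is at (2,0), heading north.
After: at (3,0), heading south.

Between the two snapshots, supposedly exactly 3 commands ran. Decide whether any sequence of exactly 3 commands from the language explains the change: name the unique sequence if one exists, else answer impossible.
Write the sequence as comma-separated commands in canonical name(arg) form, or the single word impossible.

key: position moved to (3,0) AND the heading swung to S — translation plus rotation needed
t0: at (2,0), heading north
t=1 turn(right) ⇒ at (2,0), heading east
t=2 move(1) ⇒ at (3,0), heading east
t=3 turn(right) ⇒ at (3,0), heading south
no rival 3-sequence matches.

turn(right), move(1), turn(right)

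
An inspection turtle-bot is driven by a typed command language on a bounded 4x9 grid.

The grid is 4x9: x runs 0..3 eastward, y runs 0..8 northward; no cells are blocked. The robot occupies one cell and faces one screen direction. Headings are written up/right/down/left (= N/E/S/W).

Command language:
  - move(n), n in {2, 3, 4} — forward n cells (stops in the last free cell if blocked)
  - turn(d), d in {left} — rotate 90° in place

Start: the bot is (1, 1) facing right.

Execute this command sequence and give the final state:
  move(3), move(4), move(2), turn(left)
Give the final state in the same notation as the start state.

begin: (1, 1) facing right
t=1 move(3) ⇒ (3, 1) facing right
t=2 move(4) ⇒ (3, 1) facing right
t=3 move(2) ⇒ (3, 1) facing right
t=4 turn(left) ⇒ (3, 1) facing up

(3, 1) facing up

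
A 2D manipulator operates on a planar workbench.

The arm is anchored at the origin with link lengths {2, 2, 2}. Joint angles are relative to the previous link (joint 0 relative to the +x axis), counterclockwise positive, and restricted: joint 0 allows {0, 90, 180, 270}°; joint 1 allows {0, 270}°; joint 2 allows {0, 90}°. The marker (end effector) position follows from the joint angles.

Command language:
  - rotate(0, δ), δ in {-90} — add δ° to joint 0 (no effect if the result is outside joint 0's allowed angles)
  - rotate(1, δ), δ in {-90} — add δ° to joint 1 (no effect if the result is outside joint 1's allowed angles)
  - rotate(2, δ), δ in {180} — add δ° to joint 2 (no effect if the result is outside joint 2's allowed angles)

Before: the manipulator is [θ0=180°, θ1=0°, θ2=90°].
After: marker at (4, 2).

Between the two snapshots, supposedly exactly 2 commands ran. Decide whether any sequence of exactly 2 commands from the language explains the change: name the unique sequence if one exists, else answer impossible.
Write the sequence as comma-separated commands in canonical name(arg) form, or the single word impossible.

initial: [θ0=180°, θ1=0°, θ2=90°]
step 1 (rotate(0, -90)): [θ0=90°, θ1=0°, θ2=90°]
step 2 (rotate(0, -90)): [θ0=0°, θ1=0°, θ2=90°]
no other 2-command option fits: unique.

rotate(0, -90), rotate(0, -90)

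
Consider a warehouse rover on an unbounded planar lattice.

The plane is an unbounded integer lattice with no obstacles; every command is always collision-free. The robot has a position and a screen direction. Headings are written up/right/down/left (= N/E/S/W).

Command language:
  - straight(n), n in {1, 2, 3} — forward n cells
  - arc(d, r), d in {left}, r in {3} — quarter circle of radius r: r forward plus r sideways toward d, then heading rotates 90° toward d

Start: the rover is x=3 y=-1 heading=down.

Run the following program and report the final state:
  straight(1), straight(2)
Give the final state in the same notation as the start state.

t0: x=3 y=-1 heading=down
t=1 straight(1) ⇒ x=3 y=-2 heading=down
t=2 straight(2) ⇒ x=3 y=-4 heading=down

x=3 y=-4 heading=down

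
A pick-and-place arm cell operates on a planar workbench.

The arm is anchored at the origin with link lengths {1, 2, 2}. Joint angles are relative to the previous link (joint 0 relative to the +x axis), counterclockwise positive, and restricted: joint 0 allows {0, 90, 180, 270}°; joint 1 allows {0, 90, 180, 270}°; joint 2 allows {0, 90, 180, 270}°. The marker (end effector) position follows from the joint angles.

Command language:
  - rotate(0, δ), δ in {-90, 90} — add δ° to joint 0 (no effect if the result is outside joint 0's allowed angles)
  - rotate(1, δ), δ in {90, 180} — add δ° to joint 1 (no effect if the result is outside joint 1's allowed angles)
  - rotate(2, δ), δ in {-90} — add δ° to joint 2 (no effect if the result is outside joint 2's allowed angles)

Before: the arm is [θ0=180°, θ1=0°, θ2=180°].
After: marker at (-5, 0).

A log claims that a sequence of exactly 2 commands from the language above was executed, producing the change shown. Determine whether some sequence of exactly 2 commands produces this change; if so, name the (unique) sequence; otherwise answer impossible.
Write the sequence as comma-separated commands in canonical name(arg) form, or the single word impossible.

rotate(2, -90), rotate(2, -90)

from: [θ0=180°, θ1=0°, θ2=180°]
[1] after rotate(2, -90): [θ0=180°, θ1=0°, θ2=90°]
[2] after rotate(2, -90): [θ0=180°, θ1=0°, θ2=0°]
all 25 alternatives checked — unique.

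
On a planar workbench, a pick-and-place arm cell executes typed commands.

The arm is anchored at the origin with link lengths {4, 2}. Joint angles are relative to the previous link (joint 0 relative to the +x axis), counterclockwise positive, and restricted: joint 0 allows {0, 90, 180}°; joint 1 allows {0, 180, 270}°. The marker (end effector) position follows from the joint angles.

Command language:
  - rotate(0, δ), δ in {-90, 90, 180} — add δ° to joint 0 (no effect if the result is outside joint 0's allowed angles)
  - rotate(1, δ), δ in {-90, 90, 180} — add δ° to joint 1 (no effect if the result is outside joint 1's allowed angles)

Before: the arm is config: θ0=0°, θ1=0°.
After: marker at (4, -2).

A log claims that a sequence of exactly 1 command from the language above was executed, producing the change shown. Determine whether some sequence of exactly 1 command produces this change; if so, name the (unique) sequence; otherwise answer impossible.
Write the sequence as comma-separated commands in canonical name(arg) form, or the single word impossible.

rotate(1, -90)

initial: config: θ0=0°, θ1=0°
1. rotate(1, -90) → config: θ0=0°, θ1=270°
no rival 1-sequence matches.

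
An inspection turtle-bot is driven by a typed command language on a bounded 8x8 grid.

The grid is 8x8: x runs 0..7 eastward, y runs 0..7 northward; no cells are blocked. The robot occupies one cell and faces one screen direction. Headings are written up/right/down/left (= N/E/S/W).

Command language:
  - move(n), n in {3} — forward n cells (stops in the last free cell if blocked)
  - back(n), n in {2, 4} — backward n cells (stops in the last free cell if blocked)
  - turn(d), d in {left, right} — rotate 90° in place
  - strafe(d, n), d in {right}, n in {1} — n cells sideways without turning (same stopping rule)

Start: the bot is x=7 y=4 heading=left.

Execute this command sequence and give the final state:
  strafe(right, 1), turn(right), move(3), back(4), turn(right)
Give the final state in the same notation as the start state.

initial: x=7 y=4 heading=left
step 1 (strafe(right, 1)): x=7 y=5 heading=left
step 2 (turn(right)): x=7 y=5 heading=up
step 3 (move(3)): x=7 y=7 heading=up
step 4 (back(4)): x=7 y=3 heading=up
step 5 (turn(right)): x=7 y=3 heading=right

x=7 y=3 heading=right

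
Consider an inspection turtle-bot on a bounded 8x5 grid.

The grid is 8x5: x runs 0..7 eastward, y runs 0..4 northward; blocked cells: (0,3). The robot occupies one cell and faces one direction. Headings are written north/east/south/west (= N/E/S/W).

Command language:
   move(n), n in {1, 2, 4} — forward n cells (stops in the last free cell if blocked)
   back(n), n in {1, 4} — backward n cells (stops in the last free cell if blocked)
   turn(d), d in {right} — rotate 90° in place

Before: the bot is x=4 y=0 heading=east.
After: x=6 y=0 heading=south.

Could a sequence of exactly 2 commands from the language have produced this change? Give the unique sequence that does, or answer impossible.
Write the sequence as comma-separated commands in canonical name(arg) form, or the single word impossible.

move(2), turn(right)

key: position moved to (6,0) AND the heading swung to S — translation plus rotation needed
from: x=4 y=0 heading=east
step 1 (move(2)): x=6 y=0 heading=east
step 2 (turn(right)): x=6 y=0 heading=south
no rival 2-sequence matches.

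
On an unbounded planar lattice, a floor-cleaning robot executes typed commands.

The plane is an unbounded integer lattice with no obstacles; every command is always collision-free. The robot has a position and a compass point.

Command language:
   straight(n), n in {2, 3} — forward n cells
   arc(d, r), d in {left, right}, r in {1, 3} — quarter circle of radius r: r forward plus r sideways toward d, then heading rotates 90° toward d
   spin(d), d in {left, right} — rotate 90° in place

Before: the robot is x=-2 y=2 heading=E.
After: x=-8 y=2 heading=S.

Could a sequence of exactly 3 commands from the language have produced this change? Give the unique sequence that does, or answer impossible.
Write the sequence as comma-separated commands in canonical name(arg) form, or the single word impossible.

spin(left), arc(left, 3), arc(left, 3)

key: order matters: swapping spin(left) and arc(left, 3) lands elsewhere
begin: x=-2 y=2 heading=E
t=1 spin(left) ⇒ x=-2 y=2 heading=N
t=2 arc(left, 3) ⇒ x=-5 y=5 heading=W
t=3 arc(left, 3) ⇒ x=-8 y=2 heading=S
all 512 alternatives checked — unique.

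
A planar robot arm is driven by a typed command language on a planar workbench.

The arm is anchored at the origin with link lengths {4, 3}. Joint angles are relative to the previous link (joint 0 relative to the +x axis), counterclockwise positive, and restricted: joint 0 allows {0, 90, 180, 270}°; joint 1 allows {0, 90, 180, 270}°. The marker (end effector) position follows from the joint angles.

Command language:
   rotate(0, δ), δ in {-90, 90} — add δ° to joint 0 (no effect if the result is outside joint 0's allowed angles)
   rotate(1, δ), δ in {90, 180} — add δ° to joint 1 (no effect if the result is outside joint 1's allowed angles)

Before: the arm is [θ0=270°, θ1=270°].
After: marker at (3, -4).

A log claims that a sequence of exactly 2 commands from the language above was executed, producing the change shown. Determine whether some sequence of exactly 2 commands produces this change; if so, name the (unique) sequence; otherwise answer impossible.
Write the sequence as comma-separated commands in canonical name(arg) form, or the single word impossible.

initial: [θ0=270°, θ1=270°]
1. rotate(1, 90) → [θ0=270°, θ1=0°]
2. rotate(1, 90) → [θ0=270°, θ1=90°]
no other 2-command option fits: unique.

rotate(1, 90), rotate(1, 90)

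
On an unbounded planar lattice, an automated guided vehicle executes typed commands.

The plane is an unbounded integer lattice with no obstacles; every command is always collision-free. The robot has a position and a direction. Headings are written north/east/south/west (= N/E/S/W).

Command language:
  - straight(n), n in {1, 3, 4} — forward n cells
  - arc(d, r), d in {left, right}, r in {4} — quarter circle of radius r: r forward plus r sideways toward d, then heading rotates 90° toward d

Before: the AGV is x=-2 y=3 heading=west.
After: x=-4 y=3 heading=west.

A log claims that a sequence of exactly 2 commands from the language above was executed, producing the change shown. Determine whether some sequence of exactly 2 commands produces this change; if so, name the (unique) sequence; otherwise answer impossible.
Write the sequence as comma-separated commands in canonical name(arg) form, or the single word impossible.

key: still facing W at the end — nothing in the sequence rotates
start: x=-2 y=3 heading=west
[1] after straight(1): x=-3 y=3 heading=west
[2] after straight(1): x=-4 y=3 heading=west
all 25 alternatives checked — unique.

straight(1), straight(1)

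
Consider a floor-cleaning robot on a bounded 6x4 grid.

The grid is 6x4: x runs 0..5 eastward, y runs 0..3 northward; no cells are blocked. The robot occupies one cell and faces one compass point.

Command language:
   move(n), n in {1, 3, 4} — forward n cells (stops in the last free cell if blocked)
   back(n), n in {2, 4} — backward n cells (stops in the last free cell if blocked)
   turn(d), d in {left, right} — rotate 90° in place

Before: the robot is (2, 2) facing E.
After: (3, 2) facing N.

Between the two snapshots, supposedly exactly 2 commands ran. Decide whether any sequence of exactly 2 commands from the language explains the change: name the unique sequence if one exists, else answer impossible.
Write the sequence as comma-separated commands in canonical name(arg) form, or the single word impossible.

key: position moved to (3,2) AND the heading swung to N — translation plus rotation needed
start: (2, 2) facing E
t=1 move(1) ⇒ (3, 2) facing E
t=2 turn(left) ⇒ (3, 2) facing N
no rival 2-sequence matches.

move(1), turn(left)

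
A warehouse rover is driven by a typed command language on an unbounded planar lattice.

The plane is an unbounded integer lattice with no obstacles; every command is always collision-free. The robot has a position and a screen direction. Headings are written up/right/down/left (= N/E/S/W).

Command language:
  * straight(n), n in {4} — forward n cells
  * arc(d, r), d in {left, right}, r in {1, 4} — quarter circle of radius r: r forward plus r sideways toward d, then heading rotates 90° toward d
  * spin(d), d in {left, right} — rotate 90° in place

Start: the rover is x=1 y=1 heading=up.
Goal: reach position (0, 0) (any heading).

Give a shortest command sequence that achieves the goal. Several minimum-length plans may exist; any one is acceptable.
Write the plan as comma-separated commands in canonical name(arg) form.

spin(left), arc(left, 1)

initial: x=1 y=1 heading=up
1. spin(left) → x=1 y=1 heading=left
2. arc(left, 1) → x=0 y=0 heading=down
no 1-step plan works, so 2 is optimal.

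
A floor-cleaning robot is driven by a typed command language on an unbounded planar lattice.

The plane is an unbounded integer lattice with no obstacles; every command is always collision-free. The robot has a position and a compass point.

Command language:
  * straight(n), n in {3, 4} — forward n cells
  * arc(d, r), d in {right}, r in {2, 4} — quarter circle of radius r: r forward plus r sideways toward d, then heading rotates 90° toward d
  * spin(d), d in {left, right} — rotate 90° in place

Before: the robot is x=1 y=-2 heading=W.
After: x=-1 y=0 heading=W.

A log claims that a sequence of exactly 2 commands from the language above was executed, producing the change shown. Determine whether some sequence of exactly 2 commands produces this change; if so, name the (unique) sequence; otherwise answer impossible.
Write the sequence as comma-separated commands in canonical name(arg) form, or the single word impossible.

key: running spin(left) before arc(right, 2) would end elsewhere — order is forced
begin: x=1 y=-2 heading=W
t=1 arc(right, 2) ⇒ x=-1 y=0 heading=N
t=2 spin(left) ⇒ x=-1 y=0 heading=W
uniquely the one of 36 2-step routes that fits.

arc(right, 2), spin(left)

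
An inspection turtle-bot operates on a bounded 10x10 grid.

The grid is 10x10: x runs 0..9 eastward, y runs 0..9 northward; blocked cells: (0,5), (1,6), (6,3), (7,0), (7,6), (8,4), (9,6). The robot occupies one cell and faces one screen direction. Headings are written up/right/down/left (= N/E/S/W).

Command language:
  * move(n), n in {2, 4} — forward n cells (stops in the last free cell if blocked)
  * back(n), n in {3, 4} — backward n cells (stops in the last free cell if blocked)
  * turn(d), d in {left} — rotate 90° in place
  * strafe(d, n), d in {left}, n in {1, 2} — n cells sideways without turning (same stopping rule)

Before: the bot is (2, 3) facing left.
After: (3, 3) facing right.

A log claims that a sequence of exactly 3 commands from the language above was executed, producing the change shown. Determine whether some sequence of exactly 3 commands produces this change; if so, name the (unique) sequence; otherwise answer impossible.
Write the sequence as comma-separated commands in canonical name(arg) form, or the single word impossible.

turn(left), strafe(left, 1), turn(left)

key: position moved to (3,3) AND the heading swung to E — translation plus rotation needed
start: (2, 3) facing left
t=1 turn(left) ⇒ (2, 3) facing down
t=2 strafe(left, 1) ⇒ (3, 3) facing down
t=3 turn(left) ⇒ (3, 3) facing right
uniquely the one of 343 3-step routes that fits.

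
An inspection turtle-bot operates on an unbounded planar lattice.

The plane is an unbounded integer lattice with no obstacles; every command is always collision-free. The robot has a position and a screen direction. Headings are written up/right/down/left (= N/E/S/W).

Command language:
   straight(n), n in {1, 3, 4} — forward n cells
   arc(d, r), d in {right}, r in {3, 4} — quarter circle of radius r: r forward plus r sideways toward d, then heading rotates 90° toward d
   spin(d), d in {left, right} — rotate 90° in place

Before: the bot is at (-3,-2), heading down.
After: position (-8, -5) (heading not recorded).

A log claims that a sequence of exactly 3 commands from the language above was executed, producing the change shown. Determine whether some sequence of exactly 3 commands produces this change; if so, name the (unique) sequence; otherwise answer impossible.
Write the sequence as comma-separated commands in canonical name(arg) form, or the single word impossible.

arc(right, 3), straight(1), straight(1)

key: order matters: swapping arc(right, 3) and straight(1) lands elsewhere
from: at (-3,-2), heading down
t=1 arc(right, 3) ⇒ at (-6,-5), heading left
t=2 straight(1) ⇒ at (-7,-5), heading left
t=3 straight(1) ⇒ at (-8,-5), heading left
all 343 alternatives checked — unique.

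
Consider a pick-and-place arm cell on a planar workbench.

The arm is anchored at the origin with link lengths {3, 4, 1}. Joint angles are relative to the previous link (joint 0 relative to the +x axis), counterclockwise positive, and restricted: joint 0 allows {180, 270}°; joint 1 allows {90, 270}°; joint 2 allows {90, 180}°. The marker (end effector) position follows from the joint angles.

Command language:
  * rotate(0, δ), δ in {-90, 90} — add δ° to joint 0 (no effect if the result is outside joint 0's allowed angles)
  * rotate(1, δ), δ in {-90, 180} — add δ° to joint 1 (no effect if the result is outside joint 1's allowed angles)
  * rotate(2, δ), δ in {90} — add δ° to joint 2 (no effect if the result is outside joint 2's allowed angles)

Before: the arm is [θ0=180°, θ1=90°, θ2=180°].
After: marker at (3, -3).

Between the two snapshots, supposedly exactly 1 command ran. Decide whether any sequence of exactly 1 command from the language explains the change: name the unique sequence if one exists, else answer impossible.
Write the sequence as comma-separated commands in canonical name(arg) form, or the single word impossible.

initial: [θ0=180°, θ1=90°, θ2=180°]
t=1 rotate(0, 90) ⇒ [θ0=270°, θ1=90°, θ2=180°]
uniquely the one of 5 1-step routes that fits.

rotate(0, 90)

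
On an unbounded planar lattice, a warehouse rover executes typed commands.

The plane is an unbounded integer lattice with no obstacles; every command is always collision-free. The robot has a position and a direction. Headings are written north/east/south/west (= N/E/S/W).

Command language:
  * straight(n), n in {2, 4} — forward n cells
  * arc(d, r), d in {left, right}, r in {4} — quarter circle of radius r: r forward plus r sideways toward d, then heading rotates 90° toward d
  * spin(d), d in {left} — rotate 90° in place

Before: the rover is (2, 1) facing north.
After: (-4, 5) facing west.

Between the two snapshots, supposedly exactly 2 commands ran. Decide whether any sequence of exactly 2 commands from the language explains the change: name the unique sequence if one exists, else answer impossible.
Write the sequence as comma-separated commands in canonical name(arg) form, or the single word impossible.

arc(left, 4), straight(2)

key: cell and facing (now W) both changed — the 2 commands mix motion and turning
start: (2, 1) facing north
[1] after arc(left, 4): (-2, 5) facing west
[2] after straight(2): (-4, 5) facing west
all 25 alternatives checked — unique.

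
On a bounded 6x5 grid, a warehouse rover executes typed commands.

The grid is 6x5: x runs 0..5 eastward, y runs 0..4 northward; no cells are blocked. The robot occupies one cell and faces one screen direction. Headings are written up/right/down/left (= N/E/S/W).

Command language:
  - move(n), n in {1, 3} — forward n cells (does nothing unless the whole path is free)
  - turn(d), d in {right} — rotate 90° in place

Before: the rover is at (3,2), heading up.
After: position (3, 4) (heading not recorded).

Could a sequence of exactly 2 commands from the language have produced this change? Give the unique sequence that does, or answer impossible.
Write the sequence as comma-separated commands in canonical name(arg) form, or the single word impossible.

start: at (3,2), heading up
1. move(1) → at (3,3), heading up
2. move(1) → at (3,4), heading up
no rival 2-sequence matches.

move(1), move(1)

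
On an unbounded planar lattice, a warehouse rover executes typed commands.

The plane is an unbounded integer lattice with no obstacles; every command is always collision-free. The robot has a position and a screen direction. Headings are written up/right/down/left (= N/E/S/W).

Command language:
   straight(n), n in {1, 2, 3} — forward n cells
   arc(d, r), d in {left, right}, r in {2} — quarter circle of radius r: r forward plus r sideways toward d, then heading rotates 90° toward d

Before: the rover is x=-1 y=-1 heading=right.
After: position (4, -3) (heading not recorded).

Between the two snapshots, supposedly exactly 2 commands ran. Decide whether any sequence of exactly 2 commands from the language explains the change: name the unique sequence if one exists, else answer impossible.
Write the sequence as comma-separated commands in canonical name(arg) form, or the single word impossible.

key: order matters: swapping straight(3) and arc(right, 2) lands elsewhere
start: x=-1 y=-1 heading=right
1. straight(3) → x=2 y=-1 heading=right
2. arc(right, 2) → x=4 y=-3 heading=down
all 25 alternatives checked — unique.

straight(3), arc(right, 2)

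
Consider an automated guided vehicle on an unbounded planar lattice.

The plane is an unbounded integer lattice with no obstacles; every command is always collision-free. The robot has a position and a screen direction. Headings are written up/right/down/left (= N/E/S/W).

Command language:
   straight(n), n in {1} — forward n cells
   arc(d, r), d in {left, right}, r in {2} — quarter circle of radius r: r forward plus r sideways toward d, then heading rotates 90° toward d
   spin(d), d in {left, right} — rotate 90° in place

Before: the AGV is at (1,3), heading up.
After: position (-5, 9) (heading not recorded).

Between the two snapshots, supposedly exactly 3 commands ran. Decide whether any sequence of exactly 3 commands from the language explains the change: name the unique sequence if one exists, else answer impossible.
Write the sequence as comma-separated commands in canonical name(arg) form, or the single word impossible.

arc(left, 2), arc(right, 2), arc(left, 2)

from: at (1,3), heading up
step 1 (arc(left, 2)): at (-1,5), heading left
step 2 (arc(right, 2)): at (-3,7), heading up
step 3 (arc(left, 2)): at (-5,9), heading left
uniquely the one of 125 3-step routes that fits.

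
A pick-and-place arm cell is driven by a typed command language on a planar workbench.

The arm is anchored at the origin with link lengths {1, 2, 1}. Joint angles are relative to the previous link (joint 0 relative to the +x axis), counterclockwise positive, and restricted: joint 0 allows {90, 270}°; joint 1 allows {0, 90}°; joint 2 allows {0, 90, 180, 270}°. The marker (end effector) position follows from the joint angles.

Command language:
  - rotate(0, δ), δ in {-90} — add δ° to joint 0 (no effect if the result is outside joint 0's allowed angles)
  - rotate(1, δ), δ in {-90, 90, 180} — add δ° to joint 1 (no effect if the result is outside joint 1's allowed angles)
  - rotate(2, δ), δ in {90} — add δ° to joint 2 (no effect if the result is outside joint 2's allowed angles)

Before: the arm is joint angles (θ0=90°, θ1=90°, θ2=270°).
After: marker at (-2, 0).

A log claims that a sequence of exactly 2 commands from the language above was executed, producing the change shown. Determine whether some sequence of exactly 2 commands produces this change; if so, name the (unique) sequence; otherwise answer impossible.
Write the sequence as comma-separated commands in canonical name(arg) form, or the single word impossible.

rotate(2, 90), rotate(2, 90)

initial: joint angles (θ0=90°, θ1=90°, θ2=270°)
step 1 (rotate(2, 90)): joint angles (θ0=90°, θ1=90°, θ2=0°)
step 2 (rotate(2, 90)): joint angles (θ0=90°, θ1=90°, θ2=90°)
no other 2-command option fits: unique.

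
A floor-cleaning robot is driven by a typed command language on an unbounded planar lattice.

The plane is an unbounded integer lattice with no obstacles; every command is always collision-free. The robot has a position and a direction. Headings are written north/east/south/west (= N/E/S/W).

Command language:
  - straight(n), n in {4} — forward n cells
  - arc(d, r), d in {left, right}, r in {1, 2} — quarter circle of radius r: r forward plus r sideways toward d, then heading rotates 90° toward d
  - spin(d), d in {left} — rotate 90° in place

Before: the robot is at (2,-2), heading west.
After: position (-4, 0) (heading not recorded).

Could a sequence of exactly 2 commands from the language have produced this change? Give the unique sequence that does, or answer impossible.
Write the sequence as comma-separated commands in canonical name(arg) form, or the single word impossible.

key: running arc(right, 2) before straight(4) would end elsewhere — order is forced
initial: at (2,-2), heading west
[1] after straight(4): at (-2,-2), heading west
[2] after arc(right, 2): at (-4,0), heading north
no rival 2-sequence matches.

straight(4), arc(right, 2)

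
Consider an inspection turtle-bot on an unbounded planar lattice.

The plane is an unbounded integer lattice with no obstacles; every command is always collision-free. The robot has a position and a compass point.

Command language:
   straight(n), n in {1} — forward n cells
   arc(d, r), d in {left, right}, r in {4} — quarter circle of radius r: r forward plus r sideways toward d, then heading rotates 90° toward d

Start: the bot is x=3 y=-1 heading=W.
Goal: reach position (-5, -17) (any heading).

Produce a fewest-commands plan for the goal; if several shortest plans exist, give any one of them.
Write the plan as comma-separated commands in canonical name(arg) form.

initial: x=3 y=-1 heading=W
t=1 arc(left, 4) ⇒ x=-1 y=-5 heading=S
t=2 arc(right, 4) ⇒ x=-5 y=-9 heading=W
t=3 arc(left, 4) ⇒ x=-9 y=-13 heading=S
t=4 arc(left, 4) ⇒ x=-5 y=-17 heading=E
shorter routes all fall short; 4 is best.

arc(left, 4), arc(right, 4), arc(left, 4), arc(left, 4)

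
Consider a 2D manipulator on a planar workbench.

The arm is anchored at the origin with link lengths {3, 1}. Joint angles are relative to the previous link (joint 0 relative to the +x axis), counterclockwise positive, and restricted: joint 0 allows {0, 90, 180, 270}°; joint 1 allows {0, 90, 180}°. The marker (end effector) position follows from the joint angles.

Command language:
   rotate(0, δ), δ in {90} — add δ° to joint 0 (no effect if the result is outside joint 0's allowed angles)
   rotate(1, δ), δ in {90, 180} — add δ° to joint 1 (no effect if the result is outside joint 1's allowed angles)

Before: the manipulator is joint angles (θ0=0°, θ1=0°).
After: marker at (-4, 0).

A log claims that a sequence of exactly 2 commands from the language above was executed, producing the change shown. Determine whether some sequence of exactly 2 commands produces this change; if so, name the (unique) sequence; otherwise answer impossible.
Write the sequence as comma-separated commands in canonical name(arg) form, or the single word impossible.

from: joint angles (θ0=0°, θ1=0°)
t=1 rotate(0, 90) ⇒ joint angles (θ0=90°, θ1=0°)
t=2 rotate(0, 90) ⇒ joint angles (θ0=180°, θ1=0°)
uniquely the one of 9 2-step routes that fits.

rotate(0, 90), rotate(0, 90)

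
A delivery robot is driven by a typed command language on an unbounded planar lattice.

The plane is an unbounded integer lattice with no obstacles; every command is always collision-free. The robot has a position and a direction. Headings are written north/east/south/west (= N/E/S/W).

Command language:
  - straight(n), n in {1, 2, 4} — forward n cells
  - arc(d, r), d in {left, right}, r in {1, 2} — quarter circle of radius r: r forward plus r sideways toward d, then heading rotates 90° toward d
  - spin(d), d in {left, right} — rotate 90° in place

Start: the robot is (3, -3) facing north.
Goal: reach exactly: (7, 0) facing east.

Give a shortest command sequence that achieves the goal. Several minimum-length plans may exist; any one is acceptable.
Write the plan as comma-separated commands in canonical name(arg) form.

start: (3, -3) facing north
1. straight(1) → (3, -2) facing north
2. arc(right, 2) → (5, 0) facing east
3. straight(2) → (7, 0) facing east
minimal: 3 command(s), checked below 3.

straight(1), arc(right, 2), straight(2)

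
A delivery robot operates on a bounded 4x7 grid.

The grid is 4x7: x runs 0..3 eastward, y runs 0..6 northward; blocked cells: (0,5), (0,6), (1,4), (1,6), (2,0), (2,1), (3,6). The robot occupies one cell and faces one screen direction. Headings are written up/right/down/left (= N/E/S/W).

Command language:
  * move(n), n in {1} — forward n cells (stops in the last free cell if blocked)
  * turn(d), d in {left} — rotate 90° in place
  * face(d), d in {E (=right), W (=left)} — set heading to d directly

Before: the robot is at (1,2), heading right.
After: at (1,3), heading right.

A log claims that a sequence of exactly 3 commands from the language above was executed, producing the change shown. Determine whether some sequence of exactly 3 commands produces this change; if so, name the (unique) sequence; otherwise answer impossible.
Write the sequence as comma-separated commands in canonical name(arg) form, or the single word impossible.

turn(left), move(1), face(E)

key: order matters: swapping turn(left) and face(E) lands elsewhere
begin: at (1,2), heading right
[1] after turn(left): at (1,2), heading up
[2] after move(1): at (1,3), heading up
[3] after face(E): at (1,3), heading right
uniquely the one of 64 3-step routes that fits.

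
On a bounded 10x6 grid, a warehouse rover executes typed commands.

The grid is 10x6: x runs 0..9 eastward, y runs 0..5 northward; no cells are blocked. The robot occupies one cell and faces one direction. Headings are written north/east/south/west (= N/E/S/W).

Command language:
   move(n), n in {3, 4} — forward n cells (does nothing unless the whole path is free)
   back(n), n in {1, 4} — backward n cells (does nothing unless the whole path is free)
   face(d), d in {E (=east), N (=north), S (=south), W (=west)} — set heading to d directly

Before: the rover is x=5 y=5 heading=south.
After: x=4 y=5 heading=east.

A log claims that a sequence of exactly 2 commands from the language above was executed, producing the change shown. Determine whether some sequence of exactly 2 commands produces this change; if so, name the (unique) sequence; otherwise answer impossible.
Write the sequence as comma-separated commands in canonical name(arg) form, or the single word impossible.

key: running back(1) before face(E) would end elsewhere — order is forced
initial: x=5 y=5 heading=south
t=1 face(E) ⇒ x=5 y=5 heading=east
t=2 back(1) ⇒ x=4 y=5 heading=east
no other 2-command option fits: unique.

face(E), back(1)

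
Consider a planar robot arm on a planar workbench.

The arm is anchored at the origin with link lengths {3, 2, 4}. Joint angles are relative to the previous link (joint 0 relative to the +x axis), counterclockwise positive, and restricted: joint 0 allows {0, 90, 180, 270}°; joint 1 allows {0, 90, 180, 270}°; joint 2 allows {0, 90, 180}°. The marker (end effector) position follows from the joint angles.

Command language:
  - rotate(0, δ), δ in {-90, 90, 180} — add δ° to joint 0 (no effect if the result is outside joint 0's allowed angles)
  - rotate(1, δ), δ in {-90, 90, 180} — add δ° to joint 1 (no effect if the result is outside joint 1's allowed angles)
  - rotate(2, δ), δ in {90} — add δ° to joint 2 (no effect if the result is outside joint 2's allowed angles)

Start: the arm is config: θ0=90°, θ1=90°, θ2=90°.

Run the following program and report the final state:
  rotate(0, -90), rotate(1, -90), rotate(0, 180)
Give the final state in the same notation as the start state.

start: config: θ0=90°, θ1=90°, θ2=90°
step 1 (rotate(0, -90)): config: θ0=0°, θ1=90°, θ2=90°
step 2 (rotate(1, -90)): config: θ0=0°, θ1=0°, θ2=90°
step 3 (rotate(0, 180)): config: θ0=180°, θ1=0°, θ2=90°

config: θ0=180°, θ1=0°, θ2=90°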